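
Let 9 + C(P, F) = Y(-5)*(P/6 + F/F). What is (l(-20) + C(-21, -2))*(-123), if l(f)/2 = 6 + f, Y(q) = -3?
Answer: 7257/2 ≈ 3628.5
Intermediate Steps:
C(P, F) = -12 - P/2 (C(P, F) = -9 - 3*(P/6 + F/F) = -9 - 3*(P*(⅙) + 1) = -9 - 3*(P/6 + 1) = -9 - 3*(1 + P/6) = -9 + (-3 - P/2) = -12 - P/2)
l(f) = 12 + 2*f (l(f) = 2*(6 + f) = 12 + 2*f)
(l(-20) + C(-21, -2))*(-123) = ((12 + 2*(-20)) + (-12 - ½*(-21)))*(-123) = ((12 - 40) + (-12 + 21/2))*(-123) = (-28 - 3/2)*(-123) = -59/2*(-123) = 7257/2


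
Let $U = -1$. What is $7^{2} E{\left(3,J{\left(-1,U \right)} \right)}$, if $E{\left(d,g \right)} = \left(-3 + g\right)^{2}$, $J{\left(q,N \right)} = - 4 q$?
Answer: $49$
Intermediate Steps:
$7^{2} E{\left(3,J{\left(-1,U \right)} \right)} = 7^{2} \left(-3 - -4\right)^{2} = 49 \left(-3 + 4\right)^{2} = 49 \cdot 1^{2} = 49 \cdot 1 = 49$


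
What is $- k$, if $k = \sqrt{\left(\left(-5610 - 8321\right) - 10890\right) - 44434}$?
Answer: $- 27 i \sqrt{95} \approx - 263.16 i$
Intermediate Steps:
$k = 27 i \sqrt{95}$ ($k = \sqrt{\left(-13931 - 10890\right) - 44434} = \sqrt{-24821 - 44434} = \sqrt{-69255} = 27 i \sqrt{95} \approx 263.16 i$)
$- k = - 27 i \sqrt{95}$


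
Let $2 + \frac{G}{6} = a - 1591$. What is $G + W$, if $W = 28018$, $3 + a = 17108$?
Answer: $121090$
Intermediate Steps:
$a = 17105$ ($a = -3 + 17108 = 17105$)
$G = 93072$ ($G = -12 + 6 \left(17105 - 1591\right) = -12 + 6 \cdot 15514 = -12 + 93084 = 93072$)
$G + W = 93072 + 28018 = 121090$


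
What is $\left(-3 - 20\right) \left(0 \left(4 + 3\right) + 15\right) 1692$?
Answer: $-583740$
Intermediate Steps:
$\left(-3 - 20\right) \left(0 \left(4 + 3\right) + 15\right) 1692 = - 23 \left(0 \cdot 7 + 15\right) 1692 = - 23 \left(0 + 15\right) 1692 = \left(-23\right) 15 \cdot 1692 = \left(-345\right) 1692 = -583740$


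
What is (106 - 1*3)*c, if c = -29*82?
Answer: -244934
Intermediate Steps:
c = -2378
(106 - 1*3)*c = (106 - 1*3)*(-2378) = (106 - 3)*(-2378) = 103*(-2378) = -244934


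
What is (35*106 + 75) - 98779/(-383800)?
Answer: 1452781779/383800 ≈ 3785.3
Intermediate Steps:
(35*106 + 75) - 98779/(-383800) = (3710 + 75) - 98779*(-1/383800) = 3785 + 98779/383800 = 1452781779/383800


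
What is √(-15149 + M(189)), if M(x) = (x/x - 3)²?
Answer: I*√15145 ≈ 123.07*I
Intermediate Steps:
M(x) = 4 (M(x) = (1 - 3)² = (-2)² = 4)
√(-15149 + M(189)) = √(-15149 + 4) = √(-15145) = I*√15145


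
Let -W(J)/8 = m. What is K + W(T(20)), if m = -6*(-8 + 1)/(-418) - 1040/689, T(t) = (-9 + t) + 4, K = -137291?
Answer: -1520629743/11077 ≈ -1.3728e+5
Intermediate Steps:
T(t) = -5 + t
m = -17833/11077 (m = -6*(-7)*(-1/418) - 1040*1/689 = 42*(-1/418) - 80/53 = -21/209 - 80/53 = -17833/11077 ≈ -1.6099)
W(J) = 142664/11077 (W(J) = -8*(-17833/11077) = 142664/11077)
K + W(T(20)) = -137291 + 142664/11077 = -1520629743/11077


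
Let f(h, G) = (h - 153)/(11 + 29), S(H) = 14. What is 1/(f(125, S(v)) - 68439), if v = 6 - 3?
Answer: -10/684397 ≈ -1.4611e-5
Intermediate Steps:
v = 3
f(h, G) = -153/40 + h/40 (f(h, G) = (-153 + h)/40 = (-153 + h)*(1/40) = -153/40 + h/40)
1/(f(125, S(v)) - 68439) = 1/((-153/40 + (1/40)*125) - 68439) = 1/((-153/40 + 25/8) - 68439) = 1/(-7/10 - 68439) = 1/(-684397/10) = -10/684397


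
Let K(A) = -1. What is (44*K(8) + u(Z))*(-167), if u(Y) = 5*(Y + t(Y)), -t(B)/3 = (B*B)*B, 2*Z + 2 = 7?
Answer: 355209/8 ≈ 44401.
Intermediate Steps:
Z = 5/2 (Z = -1 + (1/2)*7 = -1 + 7/2 = 5/2 ≈ 2.5000)
t(B) = -3*B**3 (t(B) = -3*B*B*B = -3*B**2*B = -3*B**3)
u(Y) = -15*Y**3 + 5*Y (u(Y) = 5*(Y - 3*Y**3) = -15*Y**3 + 5*Y)
(44*K(8) + u(Z))*(-167) = (44*(-1) + (-15*(5/2)**3 + 5*(5/2)))*(-167) = (-44 + (-15*125/8 + 25/2))*(-167) = (-44 + (-1875/8 + 25/2))*(-167) = (-44 - 1775/8)*(-167) = -2127/8*(-167) = 355209/8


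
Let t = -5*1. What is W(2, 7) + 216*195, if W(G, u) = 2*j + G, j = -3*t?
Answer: 42152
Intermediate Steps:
t = -5
j = 15 (j = -3*(-5) = 15)
W(G, u) = 30 + G (W(G, u) = 2*15 + G = 30 + G)
W(2, 7) + 216*195 = (30 + 2) + 216*195 = 32 + 42120 = 42152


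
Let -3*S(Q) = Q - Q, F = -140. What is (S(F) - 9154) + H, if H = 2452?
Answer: -6702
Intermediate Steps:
S(Q) = 0 (S(Q) = -(Q - Q)/3 = -⅓*0 = 0)
(S(F) - 9154) + H = (0 - 9154) + 2452 = -9154 + 2452 = -6702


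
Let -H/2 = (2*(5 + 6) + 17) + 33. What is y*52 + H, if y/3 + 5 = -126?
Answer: -20580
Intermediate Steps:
y = -393 (y = -15 + 3*(-126) = -15 - 378 = -393)
H = -144 (H = -2*((2*(5 + 6) + 17) + 33) = -2*((2*11 + 17) + 33) = -2*((22 + 17) + 33) = -2*(39 + 33) = -2*72 = -144)
y*52 + H = -393*52 - 144 = -20436 - 144 = -20580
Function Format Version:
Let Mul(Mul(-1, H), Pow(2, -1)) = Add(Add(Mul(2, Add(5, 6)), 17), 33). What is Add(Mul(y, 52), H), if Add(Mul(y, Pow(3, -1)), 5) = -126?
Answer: -20580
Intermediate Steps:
y = -393 (y = Add(-15, Mul(3, -126)) = Add(-15, -378) = -393)
H = -144 (H = Mul(-2, Add(Add(Mul(2, Add(5, 6)), 17), 33)) = Mul(-2, Add(Add(Mul(2, 11), 17), 33)) = Mul(-2, Add(Add(22, 17), 33)) = Mul(-2, Add(39, 33)) = Mul(-2, 72) = -144)
Add(Mul(y, 52), H) = Add(Mul(-393, 52), -144) = Add(-20436, -144) = -20580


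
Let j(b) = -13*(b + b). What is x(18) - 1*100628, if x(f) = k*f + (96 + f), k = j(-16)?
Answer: -93026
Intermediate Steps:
j(b) = -26*b
k = 416 (k = -26*(-16) = 416)
x(f) = 96 + 417*f (x(f) = 416*f + (96 + f) = 96 + 417*f)
x(18) - 1*100628 = (96 + 417*18) - 1*100628 = (96 + 7506) - 100628 = 7602 - 100628 = -93026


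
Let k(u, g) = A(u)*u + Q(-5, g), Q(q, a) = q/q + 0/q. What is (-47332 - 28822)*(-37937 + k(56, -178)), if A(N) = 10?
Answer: 2846331904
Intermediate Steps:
Q(q, a) = 1 (Q(q, a) = 1 + 0 = 1)
k(u, g) = 1 + 10*u (k(u, g) = 10*u + 1 = 1 + 10*u)
(-47332 - 28822)*(-37937 + k(56, -178)) = (-47332 - 28822)*(-37937 + (1 + 10*56)) = -76154*(-37937 + (1 + 560)) = -76154*(-37937 + 561) = -76154*(-37376) = 2846331904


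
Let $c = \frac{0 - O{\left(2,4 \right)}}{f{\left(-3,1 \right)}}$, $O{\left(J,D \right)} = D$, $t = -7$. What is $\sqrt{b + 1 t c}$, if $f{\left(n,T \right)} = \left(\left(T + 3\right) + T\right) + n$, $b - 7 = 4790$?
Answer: $\sqrt{4811} \approx 69.361$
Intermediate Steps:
$b = 4797$ ($b = 7 + 4790 = 4797$)
$f{\left(n,T \right)} = 3 + n + 2 T$ ($f{\left(n,T \right)} = \left(\left(3 + T\right) + T\right) + n = \left(3 + 2 T\right) + n = 3 + n + 2 T$)
$c = -2$ ($c = \frac{0 - 4}{3 - 3 + 2 \cdot 1} = \frac{0 - 4}{3 - 3 + 2} = - \frac{4}{2} = \left(-4\right) \frac{1}{2} = -2$)
$\sqrt{b + 1 t c} = \sqrt{4797 + 1 \left(-7\right) \left(-2\right)} = \sqrt{4797 - -14} = \sqrt{4797 + 14} = \sqrt{4811}$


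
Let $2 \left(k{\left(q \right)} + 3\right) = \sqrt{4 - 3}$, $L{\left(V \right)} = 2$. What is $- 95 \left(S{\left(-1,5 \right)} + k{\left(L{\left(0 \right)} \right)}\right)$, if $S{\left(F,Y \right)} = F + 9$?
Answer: $- \frac{1045}{2} \approx -522.5$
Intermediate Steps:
$S{\left(F,Y \right)} = 9 + F$
$k{\left(q \right)} = - \frac{5}{2}$ ($k{\left(q \right)} = -3 + \frac{\sqrt{4 - 3}}{2} = -3 + \frac{\sqrt{1}}{2} = -3 + \frac{1}{2} \cdot 1 = -3 + \frac{1}{2} = - \frac{5}{2}$)
$- 95 \left(S{\left(-1,5 \right)} + k{\left(L{\left(0 \right)} \right)}\right) = - 95 \left(\left(9 - 1\right) - \frac{5}{2}\right) = - 95 \left(8 - \frac{5}{2}\right) = \left(-95\right) \frac{11}{2} = - \frac{1045}{2}$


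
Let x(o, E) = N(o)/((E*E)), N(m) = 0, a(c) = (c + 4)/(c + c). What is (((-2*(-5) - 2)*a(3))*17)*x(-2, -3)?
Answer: 0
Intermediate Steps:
a(c) = (4 + c)/(2*c) (a(c) = (4 + c)/((2*c)) = (4 + c)*(1/(2*c)) = (4 + c)/(2*c))
x(o, E) = 0 (x(o, E) = 0/((E*E)) = 0/(E²) = 0/E² = 0)
(((-2*(-5) - 2)*a(3))*17)*x(-2, -3) = (((-2*(-5) - 2)*((½)*(4 + 3)/3))*17)*0 = (((10 - 2)*((½)*(⅓)*7))*17)*0 = ((8*(7/6))*17)*0 = ((28/3)*17)*0 = (476/3)*0 = 0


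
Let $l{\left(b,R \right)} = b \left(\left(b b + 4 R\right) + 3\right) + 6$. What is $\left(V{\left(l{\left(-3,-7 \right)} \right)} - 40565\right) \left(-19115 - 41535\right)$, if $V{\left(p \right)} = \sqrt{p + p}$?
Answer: $2460267250 - 363900 \sqrt{3} \approx 2.4596 \cdot 10^{9}$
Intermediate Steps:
$l{\left(b,R \right)} = 6 + b \left(3 + b^{2} + 4 R\right)$ ($l{\left(b,R \right)} = b \left(\left(b^{2} + 4 R\right) + 3\right) + 6 = b \left(3 + b^{2} + 4 R\right) + 6 = 6 + b \left(3 + b^{2} + 4 R\right)$)
$V{\left(p \right)} = \sqrt{2} \sqrt{p}$ ($V{\left(p \right)} = \sqrt{2 p} = \sqrt{2} \sqrt{p}$)
$\left(V{\left(l{\left(-3,-7 \right)} \right)} - 40565\right) \left(-19115 - 41535\right) = \left(\sqrt{2} \sqrt{6 + \left(-3\right)^{3} + 3 \left(-3\right) + 4 \left(-7\right) \left(-3\right)} - 40565\right) \left(-19115 - 41535\right) = \left(\sqrt{2} \sqrt{6 - 27 - 9 + 84} - 40565\right) \left(-60650\right) = \left(\sqrt{2} \sqrt{54} - 40565\right) \left(-60650\right) = \left(\sqrt{2} \cdot 3 \sqrt{6} - 40565\right) \left(-60650\right) = \left(6 \sqrt{3} - 40565\right) \left(-60650\right) = \left(-40565 + 6 \sqrt{3}\right) \left(-60650\right) = 2460267250 - 363900 \sqrt{3}$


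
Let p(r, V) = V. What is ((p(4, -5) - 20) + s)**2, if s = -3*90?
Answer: 87025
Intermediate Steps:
s = -270
((p(4, -5) - 20) + s)**2 = ((-5 - 20) - 270)**2 = (-25 - 270)**2 = (-295)**2 = 87025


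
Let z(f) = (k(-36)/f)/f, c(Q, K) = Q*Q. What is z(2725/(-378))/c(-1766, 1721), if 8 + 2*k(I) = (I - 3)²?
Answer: 54045873/11579356261250 ≈ 4.6674e-6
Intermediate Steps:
c(Q, K) = Q²
k(I) = -4 + (-3 + I)²/2 (k(I) = -4 + (I - 3)²/2 = -4 + (-3 + I)²/2)
z(f) = 1513/(2*f²) (z(f) = ((-4 + (-3 - 36)²/2)/f)/f = ((-4 + (½)*(-39)²)/f)/f = ((-4 + (½)*1521)/f)/f = ((-4 + 1521/2)/f)/f = (1513/(2*f))/f = 1513/(2*f²))
z(2725/(-378))/c(-1766, 1721) = (1513/(2*(2725/(-378))²))/((-1766)²) = (1513/(2*(2725*(-1/378))²))/3118756 = (1513/(2*(-2725/378)²))*(1/3118756) = ((1513/2)*(142884/7425625))*(1/3118756) = (108091746/7425625)*(1/3118756) = 54045873/11579356261250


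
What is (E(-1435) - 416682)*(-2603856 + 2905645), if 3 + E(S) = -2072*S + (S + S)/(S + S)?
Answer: 771564621804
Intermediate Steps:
E(S) = -2 - 2072*S (E(S) = -3 + (-2072*S + (S + S)/(S + S)) = -3 + (-2072*S + (2*S)/((2*S))) = -3 + (-2072*S + (2*S)*(1/(2*S))) = -3 + (-2072*S + 1) = -3 + (1 - 2072*S) = -2 - 2072*S)
(E(-1435) - 416682)*(-2603856 + 2905645) = ((-2 - 2072*(-1435)) - 416682)*(-2603856 + 2905645) = ((-2 + 2973320) - 416682)*301789 = (2973318 - 416682)*301789 = 2556636*301789 = 771564621804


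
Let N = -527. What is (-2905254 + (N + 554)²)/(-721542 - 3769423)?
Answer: 580905/898193 ≈ 0.64675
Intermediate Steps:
(-2905254 + (N + 554)²)/(-721542 - 3769423) = (-2905254 + (-527 + 554)²)/(-721542 - 3769423) = (-2905254 + 27²)/(-4490965) = (-2905254 + 729)*(-1/4490965) = -2904525*(-1/4490965) = 580905/898193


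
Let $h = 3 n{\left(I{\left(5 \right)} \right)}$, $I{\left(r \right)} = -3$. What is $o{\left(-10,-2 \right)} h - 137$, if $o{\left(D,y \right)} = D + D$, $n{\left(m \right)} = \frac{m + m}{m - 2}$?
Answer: $-209$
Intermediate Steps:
$n{\left(m \right)} = \frac{2 m}{-2 + m}$
$h = \frac{18}{5}$ ($h = 3 \cdot 2 \left(-3\right) \frac{1}{-2 - 3} = 3 \cdot 2 \left(-3\right) \frac{1}{-5} = 3 \cdot 2 \left(-3\right) \left(- \frac{1}{5}\right) = 3 \cdot \frac{6}{5} = \frac{18}{5} \approx 3.6$)
$o{\left(D,y \right)} = 2 D$
$o{\left(-10,-2 \right)} h - 137 = 2 \left(-10\right) \frac{18}{5} - 137 = \left(-20\right) \frac{18}{5} - 137 = -72 - 137 = -209$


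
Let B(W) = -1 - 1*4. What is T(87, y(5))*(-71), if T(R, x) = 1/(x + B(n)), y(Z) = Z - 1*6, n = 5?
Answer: 71/6 ≈ 11.833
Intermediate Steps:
B(W) = -5 (B(W) = -1 - 4 = -5)
y(Z) = -6 + Z (y(Z) = Z - 6 = -6 + Z)
T(R, x) = 1/(-5 + x) (T(R, x) = 1/(x - 5) = 1/(-5 + x))
T(87, y(5))*(-71) = -71/(-5 + (-6 + 5)) = -71/(-5 - 1) = -71/(-6) = -⅙*(-71) = 71/6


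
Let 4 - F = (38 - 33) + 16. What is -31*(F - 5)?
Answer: 682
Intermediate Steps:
F = -17 (F = 4 - ((38 - 33) + 16) = 4 - (5 + 16) = 4 - 1*21 = 4 - 21 = -17)
-31*(F - 5) = -31*(-17 - 5) = -31*(-22) = 682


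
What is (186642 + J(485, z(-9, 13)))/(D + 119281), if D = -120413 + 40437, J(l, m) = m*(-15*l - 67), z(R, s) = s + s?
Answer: -850/7861 ≈ -0.10813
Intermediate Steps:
z(R, s) = 2*s
J(l, m) = m*(-67 - 15*l)
D = -79976
(186642 + J(485, z(-9, 13)))/(D + 119281) = (186642 - 2*13*(67 + 15*485))/(-79976 + 119281) = (186642 - 1*26*(67 + 7275))/39305 = (186642 - 1*26*7342)*(1/39305) = (186642 - 190892)*(1/39305) = -4250*1/39305 = -850/7861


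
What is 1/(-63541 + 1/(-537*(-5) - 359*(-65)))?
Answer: -26020/1653336819 ≈ -1.5738e-5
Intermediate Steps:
1/(-63541 + 1/(-537*(-5) - 359*(-65))) = 1/(-63541 + 1/(2685 + 23335)) = 1/(-63541 + 1/26020) = 1/(-1653336819/26020) = -26020/1653336819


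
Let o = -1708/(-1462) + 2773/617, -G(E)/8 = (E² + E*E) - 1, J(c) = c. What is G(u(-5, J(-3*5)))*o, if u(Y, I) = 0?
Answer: 20431848/451027 ≈ 45.301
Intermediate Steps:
G(E) = 8 - 16*E² (G(E) = -8*((E² + E*E) - 1) = -8*((E² + E²) - 1) = -8*(2*E² - 1) = -8*(-1 + 2*E²) = 8 - 16*E²)
o = 2553981/451027 (o = -1708*(-1/1462) + 2773*(1/617) = 854/731 + 2773/617 = 2553981/451027 ≈ 5.6626)
G(u(-5, J(-3*5)))*o = (8 - 16*0²)*(2553981/451027) = (8 - 16*0)*(2553981/451027) = (8 + 0)*(2553981/451027) = 8*(2553981/451027) = 20431848/451027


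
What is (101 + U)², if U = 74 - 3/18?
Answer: 1100401/36 ≈ 30567.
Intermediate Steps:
U = 443/6 (U = 74 - 3/18 = 74 - 1*⅙ = 74 - ⅙ = 443/6 ≈ 73.833)
(101 + U)² = (101 + 443/6)² = (1049/6)² = 1100401/36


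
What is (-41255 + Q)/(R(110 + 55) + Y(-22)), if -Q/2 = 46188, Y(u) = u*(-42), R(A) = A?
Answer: -133631/1089 ≈ -122.71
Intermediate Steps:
Y(u) = -42*u
Q = -92376 (Q = -2*46188 = -92376)
(-41255 + Q)/(R(110 + 55) + Y(-22)) = (-41255 - 92376)/((110 + 55) - 42*(-22)) = -133631/(165 + 924) = -133631/1089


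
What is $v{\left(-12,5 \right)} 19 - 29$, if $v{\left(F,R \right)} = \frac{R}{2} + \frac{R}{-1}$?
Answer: $- \frac{153}{2} \approx -76.5$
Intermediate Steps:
$v{\left(F,R \right)} = - \frac{R}{2}$ ($v{\left(F,R \right)} = R \frac{1}{2} + R \left(-1\right) = \frac{R}{2} - R = - \frac{R}{2}$)
$v{\left(-12,5 \right)} 19 - 29 = \left(- \frac{1}{2}\right) 5 \cdot 19 - 29 = \left(- \frac{5}{2}\right) 19 - 29 = - \frac{95}{2} - 29 = - \frac{153}{2}$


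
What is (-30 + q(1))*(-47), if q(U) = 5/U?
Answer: 1175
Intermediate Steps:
(-30 + q(1))*(-47) = (-30 + 5/1)*(-47) = (-30 + 5*1)*(-47) = (-30 + 5)*(-47) = -25*(-47) = 1175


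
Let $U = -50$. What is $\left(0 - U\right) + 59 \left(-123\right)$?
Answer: $-7207$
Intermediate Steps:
$\left(0 - U\right) + 59 \left(-123\right) = \left(0 - -50\right) + 59 \left(-123\right) = \left(0 + 50\right) - 7257 = 50 - 7257 = -7207$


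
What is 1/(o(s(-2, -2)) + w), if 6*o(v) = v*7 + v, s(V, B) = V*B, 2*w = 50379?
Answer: 6/151169 ≈ 3.9691e-5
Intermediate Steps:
w = 50379/2 (w = (½)*50379 = 50379/2 ≈ 25190.)
s(V, B) = B*V
o(v) = 4*v/3 (o(v) = (v*7 + v)/6 = (7*v + v)/6 = (8*v)/6 = 4*v/3)
1/(o(s(-2, -2)) + w) = 1/(4*(-2*(-2))/3 + 50379/2) = 1/((4/3)*4 + 50379/2) = 1/(16/3 + 50379/2) = 1/(151169/6) = 6/151169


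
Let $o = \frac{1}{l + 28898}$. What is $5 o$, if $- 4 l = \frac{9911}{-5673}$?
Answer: $\frac{113460}{655763327} \approx 0.00017302$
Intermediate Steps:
$l = \frac{9911}{22692}$ ($l = - \frac{9911 \frac{1}{-5673}}{4} = - \frac{9911 \left(- \frac{1}{5673}\right)}{4} = \left(- \frac{1}{4}\right) \left(- \frac{9911}{5673}\right) = \frac{9911}{22692} \approx 0.43676$)
$o = \frac{22692}{655763327}$ ($o = \frac{1}{\frac{9911}{22692} + 28898} = \frac{1}{\frac{655763327}{22692}} = \frac{22692}{655763327} \approx 3.4604 \cdot 10^{-5}$)
$5 o = 5 \cdot \frac{22692}{655763327} = \frac{113460}{655763327}$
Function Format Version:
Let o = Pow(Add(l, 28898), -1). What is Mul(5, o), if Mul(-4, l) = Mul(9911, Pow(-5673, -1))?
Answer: Rational(113460, 655763327) ≈ 0.00017302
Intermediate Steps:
l = Rational(9911, 22692) (l = Mul(Rational(-1, 4), Mul(9911, Pow(-5673, -1))) = Mul(Rational(-1, 4), Mul(9911, Rational(-1, 5673))) = Mul(Rational(-1, 4), Rational(-9911, 5673)) = Rational(9911, 22692) ≈ 0.43676)
o = Rational(22692, 655763327) (o = Pow(Add(Rational(9911, 22692), 28898), -1) = Pow(Rational(655763327, 22692), -1) = Rational(22692, 655763327) ≈ 3.4604e-5)
Mul(5, o) = Mul(5, Rational(22692, 655763327)) = Rational(113460, 655763327)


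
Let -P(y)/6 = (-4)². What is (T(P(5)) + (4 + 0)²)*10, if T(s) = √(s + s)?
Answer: 160 + 80*I*√3 ≈ 160.0 + 138.56*I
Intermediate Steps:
P(y) = -96 (P(y) = -6*(-4)² = -6*16 = -96)
T(s) = √2*√s (T(s) = √(2*s) = √2*√s)
(T(P(5)) + (4 + 0)²)*10 = (√2*√(-96) + (4 + 0)²)*10 = (√2*(4*I*√6) + 4²)*10 = (8*I*√3 + 16)*10 = (16 + 8*I*√3)*10 = 160 + 80*I*√3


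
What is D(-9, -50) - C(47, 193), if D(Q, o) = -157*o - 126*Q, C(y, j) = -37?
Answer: 9021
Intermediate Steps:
D(-9, -50) - C(47, 193) = (-157*(-50) - 126*(-9)) - 1*(-37) = (7850 + 1134) + 37 = 8984 + 37 = 9021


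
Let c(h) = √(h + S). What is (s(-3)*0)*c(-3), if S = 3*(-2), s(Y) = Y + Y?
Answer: 0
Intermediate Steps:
s(Y) = 2*Y
S = -6
c(h) = √(-6 + h) (c(h) = √(h - 6) = √(-6 + h))
(s(-3)*0)*c(-3) = ((2*(-3))*0)*√(-6 - 3) = (-6*0)*√(-9) = 0*(3*I) = 0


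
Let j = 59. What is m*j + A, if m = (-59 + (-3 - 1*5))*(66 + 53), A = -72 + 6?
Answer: -470473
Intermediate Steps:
A = -66
m = -7973 (m = (-59 + (-3 - 5))*119 = (-59 - 8)*119 = -67*119 = -7973)
m*j + A = -7973*59 - 66 = -470407 - 66 = -470473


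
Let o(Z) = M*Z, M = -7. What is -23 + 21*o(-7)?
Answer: 1006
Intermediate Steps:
o(Z) = -7*Z
-23 + 21*o(-7) = -23 + 21*(-7*(-7)) = -23 + 21*49 = -23 + 1029 = 1006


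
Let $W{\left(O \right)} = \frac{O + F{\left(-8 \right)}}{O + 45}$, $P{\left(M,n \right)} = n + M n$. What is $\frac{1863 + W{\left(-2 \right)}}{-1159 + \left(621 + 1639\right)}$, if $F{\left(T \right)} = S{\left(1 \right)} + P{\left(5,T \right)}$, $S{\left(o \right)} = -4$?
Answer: $\frac{26685}{15781} \approx 1.691$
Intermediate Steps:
$F{\left(T \right)} = -4 + 6 T$ ($F{\left(T \right)} = -4 + T \left(1 + 5\right) = -4 + T 6 = -4 + 6 T$)
$W{\left(O \right)} = \frac{-52 + O}{45 + O}$ ($W{\left(O \right)} = \frac{O + \left(-4 + 6 \left(-8\right)\right)}{O + 45} = \frac{O - 52}{45 + O} = \frac{-52 + O}{45 + O}$)
$\frac{1863 + W{\left(-2 \right)}}{-1159 + \left(621 + 1639\right)} = \frac{1863 + \frac{-52 - 2}{45 - 2}}{-1159 + \left(621 + 1639\right)} = \frac{1863 + \frac{1}{43} \left(-54\right)}{-1159 + 2260} = \frac{1863 + \frac{1}{43} \left(-54\right)}{1101} = \left(1863 - \frac{54}{43}\right) \frac{1}{1101} = \frac{80055}{43} \cdot \frac{1}{1101} = \frac{26685}{15781}$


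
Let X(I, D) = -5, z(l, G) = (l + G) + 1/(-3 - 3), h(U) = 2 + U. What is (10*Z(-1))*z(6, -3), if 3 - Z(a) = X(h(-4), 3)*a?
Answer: -170/3 ≈ -56.667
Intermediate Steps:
z(l, G) = -⅙ + G + l (z(l, G) = (G + l) + 1/(-6) = (G + l) - ⅙ = -⅙ + G + l)
Z(a) = 3 + 5*a (Z(a) = 3 - (-5)*a = 3 + 5*a)
(10*Z(-1))*z(6, -3) = (10*(3 + 5*(-1)))*(-⅙ - 3 + 6) = (10*(3 - 5))*(17/6) = (10*(-2))*(17/6) = -20*17/6 = -170/3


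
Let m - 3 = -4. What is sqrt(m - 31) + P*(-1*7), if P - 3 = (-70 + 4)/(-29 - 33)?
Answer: -882/31 + 4*I*sqrt(2) ≈ -28.452 + 5.6569*I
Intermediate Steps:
m = -1 (m = 3 - 4 = -1)
P = 126/31 (P = 3 + (-70 + 4)/(-29 - 33) = 3 - 66/(-62) = 3 - 66*(-1/62) = 3 + 33/31 = 126/31 ≈ 4.0645)
sqrt(m - 31) + P*(-1*7) = sqrt(-1 - 31) + 126*(-1*7)/31 = sqrt(-32) + (126/31)*(-7) = 4*I*sqrt(2) - 882/31 = -882/31 + 4*I*sqrt(2)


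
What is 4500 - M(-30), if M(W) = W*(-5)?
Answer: 4350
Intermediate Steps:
M(W) = -5*W
4500 - M(-30) = 4500 - (-5)*(-30) = 4500 - 1*150 = 4500 - 150 = 4350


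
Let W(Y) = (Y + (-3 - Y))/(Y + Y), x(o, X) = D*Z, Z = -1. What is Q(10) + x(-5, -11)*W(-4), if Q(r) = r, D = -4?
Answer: 23/2 ≈ 11.500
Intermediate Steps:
x(o, X) = 4 (x(o, X) = -4*(-1) = 4)
W(Y) = -3/(2*Y) (W(Y) = -3*1/(2*Y) = -3/(2*Y))
Q(10) + x(-5, -11)*W(-4) = 10 + 4*(-3/2/(-4)) = 10 + 4*(-3/2*(-¼)) = 10 + 4*(3/8) = 10 + 3/2 = 23/2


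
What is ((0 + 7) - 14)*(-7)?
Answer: 49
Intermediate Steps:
((0 + 7) - 14)*(-7) = (7 - 14)*(-7) = -7*(-7) = 49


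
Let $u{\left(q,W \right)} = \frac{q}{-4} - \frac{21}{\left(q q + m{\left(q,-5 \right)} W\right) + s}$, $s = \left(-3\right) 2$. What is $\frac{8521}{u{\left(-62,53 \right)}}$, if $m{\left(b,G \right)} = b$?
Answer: $\frac{1567864}{2845} \approx 551.09$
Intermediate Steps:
$s = -6$
$u{\left(q,W \right)} = - \frac{21}{-6 + q^{2} + W q} - \frac{q}{4}$ ($u{\left(q,W \right)} = \frac{q}{-4} - \frac{21}{\left(q q + q W\right) - 6} = q \left(- \frac{1}{4}\right) - \frac{21}{\left(q^{2} + W q\right) - 6} = - \frac{q}{4} - \frac{21}{-6 + q^{2} + W q} = - \frac{21}{-6 + q^{2} + W q} - \frac{q}{4}$)
$\frac{8521}{u{\left(-62,53 \right)}} = \frac{8521}{\frac{1}{4} \frac{1}{-6 + \left(-62\right)^{2} + 53 \left(-62\right)} \left(-84 - \left(-62\right)^{3} + 6 \left(-62\right) - 53 \left(-62\right)^{2}\right)} = \frac{8521}{\frac{1}{4} \frac{1}{-6 + 3844 - 3286} \left(-84 - -238328 - 372 - 53 \cdot 3844\right)} = \frac{8521}{\frac{1}{4} \cdot \frac{1}{552} \left(-84 + 238328 - 372 - 203732\right)} = \frac{8521}{\frac{1}{4} \cdot \frac{1}{552} \cdot 34140} = \frac{8521}{\frac{2845}{184}} = 8521 \cdot \frac{184}{2845} = \frac{1567864}{2845}$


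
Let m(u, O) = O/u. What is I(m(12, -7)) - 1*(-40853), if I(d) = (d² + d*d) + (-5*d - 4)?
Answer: 2941387/72 ≈ 40853.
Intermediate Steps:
I(d) = -4 - 5*d + 2*d² (I(d) = (d² + d²) + (-4 - 5*d) = 2*d² + (-4 - 5*d) = -4 - 5*d + 2*d²)
I(m(12, -7)) - 1*(-40853) = (-4 - (-35)/12 + 2*(-7/12)²) - 1*(-40853) = (-4 - (-35)/12 + 2*(-7*1/12)²) + 40853 = (-4 - 5*(-7/12) + 2*(-7/12)²) + 40853 = (-4 + 35/12 + 2*(49/144)) + 40853 = (-4 + 35/12 + 49/72) + 40853 = -29/72 + 40853 = 2941387/72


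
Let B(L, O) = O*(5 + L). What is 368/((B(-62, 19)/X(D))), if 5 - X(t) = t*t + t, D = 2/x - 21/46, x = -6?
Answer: -393524/224181 ≈ -1.7554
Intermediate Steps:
D = -109/138 (D = 2/(-6) - 21/46 = 2*(-⅙) - 21*1/46 = -⅓ - 21/46 = -109/138 ≈ -0.78986)
X(t) = 5 - t - t² (X(t) = 5 - (t*t + t) = 5 - (t² + t) = 5 - (t + t²) = 5 + (-t - t²) = 5 - t - t²)
368/((B(-62, 19)/X(D))) = 368/(((19*(5 - 62))/(5 - 1*(-109/138) - (-109/138)²))) = 368/(((19*(-57))/(5 + 109/138 - 1*11881/19044))) = 368/((-1083/(5 + 109/138 - 11881/19044))) = 368/((-1083/98381/19044)) = 368/((-1083*19044/98381)) = 368/(-20624652/98381) = 368*(-98381/20624652) = -393524/224181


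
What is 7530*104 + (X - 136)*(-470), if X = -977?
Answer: 1306230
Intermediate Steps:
7530*104 + (X - 136)*(-470) = 7530*104 + (-977 - 136)*(-470) = 783120 - 1113*(-470) = 783120 + 523110 = 1306230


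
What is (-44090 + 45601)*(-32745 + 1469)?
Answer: -47258036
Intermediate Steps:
(-44090 + 45601)*(-32745 + 1469) = 1511*(-31276) = -47258036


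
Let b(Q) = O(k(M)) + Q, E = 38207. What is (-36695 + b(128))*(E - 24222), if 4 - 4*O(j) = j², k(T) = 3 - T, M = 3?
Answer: -511375510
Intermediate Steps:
O(j) = 1 - j²/4
b(Q) = 1 + Q (b(Q) = (1 - (3 - 1*3)²/4) + Q = (1 - (3 - 3)²/4) + Q = (1 - ¼*0²) + Q = (1 - ¼*0) + Q = (1 + 0) + Q = 1 + Q)
(-36695 + b(128))*(E - 24222) = (-36695 + (1 + 128))*(38207 - 24222) = (-36695 + 129)*13985 = -36566*13985 = -511375510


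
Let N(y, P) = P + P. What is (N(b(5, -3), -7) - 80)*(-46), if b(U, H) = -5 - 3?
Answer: 4324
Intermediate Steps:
b(U, H) = -8
N(y, P) = 2*P
(N(b(5, -3), -7) - 80)*(-46) = (2*(-7) - 80)*(-46) = (-14 - 80)*(-46) = -94*(-46) = 4324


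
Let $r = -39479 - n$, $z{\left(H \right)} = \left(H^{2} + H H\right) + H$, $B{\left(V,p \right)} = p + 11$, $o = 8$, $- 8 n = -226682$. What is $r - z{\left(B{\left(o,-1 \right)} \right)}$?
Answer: $- \frac{272097}{4} \approx -68024.0$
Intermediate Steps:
$n = \frac{113341}{4}$ ($n = \left(- \frac{1}{8}\right) \left(-226682\right) = \frac{113341}{4} \approx 28335.0$)
$B{\left(V,p \right)} = 11 + p$
$z{\left(H \right)} = H + 2 H^{2}$ ($z{\left(H \right)} = \left(H^{2} + H^{2}\right) + H = 2 H^{2} + H = H + 2 H^{2}$)
$r = - \frac{271257}{4}$ ($r = -39479 - \frac{113341}{4} = - \frac{271257}{4} \approx -67814.0$)
$r - z{\left(B{\left(o,-1 \right)} \right)} = - \frac{271257}{4} - \left(11 - 1\right) \left(1 + 2 \left(11 - 1\right)\right) = - \frac{271257}{4} - 10 \left(1 + 2 \cdot 10\right) = - \frac{271257}{4} - 10 \left(1 + 20\right) = - \frac{271257}{4} - 10 \cdot 21 = - \frac{271257}{4} - 210 = - \frac{272097}{4}$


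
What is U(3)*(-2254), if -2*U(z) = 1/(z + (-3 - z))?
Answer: -1127/3 ≈ -375.67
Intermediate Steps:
U(z) = 1/6 (U(z) = -1/(2*(z + (-3 - z))) = -1/2/(-3) = -1/2*(-1/3) = 1/6)
U(3)*(-2254) = (1/6)*(-2254) = -1127/3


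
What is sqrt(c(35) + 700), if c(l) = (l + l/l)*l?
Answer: 14*sqrt(10) ≈ 44.272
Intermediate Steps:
c(l) = l*(1 + l) (c(l) = (l + 1)*l = (1 + l)*l = l*(1 + l))
sqrt(c(35) + 700) = sqrt(35*(1 + 35) + 700) = sqrt(35*36 + 700) = sqrt(1260 + 700) = sqrt(1960) = 14*sqrt(10)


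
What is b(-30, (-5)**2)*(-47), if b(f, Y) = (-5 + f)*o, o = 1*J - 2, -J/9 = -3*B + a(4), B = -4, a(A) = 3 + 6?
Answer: -314195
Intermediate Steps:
a(A) = 9
J = -189 (J = -9*(-3*(-4) + 9) = -9*(12 + 9) = -9*21 = -189)
o = -191 (o = 1*(-189) - 2 = -189 - 2 = -191)
b(f, Y) = 955 - 191*f (b(f, Y) = (-5 + f)*(-191) = 955 - 191*f)
b(-30, (-5)**2)*(-47) = (955 - 191*(-30))*(-47) = (955 + 5730)*(-47) = 6685*(-47) = -314195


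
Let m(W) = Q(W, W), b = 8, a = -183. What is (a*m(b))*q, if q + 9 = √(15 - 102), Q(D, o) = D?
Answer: 13176 - 1464*I*√87 ≈ 13176.0 - 13655.0*I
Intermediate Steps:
q = -9 + I*√87 (q = -9 + √(15 - 102) = -9 + √(-87) = -9 + I*√87 ≈ -9.0 + 9.3274*I)
m(W) = W
(a*m(b))*q = (-183*8)*(-9 + I*√87) = -1464*(-9 + I*√87) = 13176 - 1464*I*√87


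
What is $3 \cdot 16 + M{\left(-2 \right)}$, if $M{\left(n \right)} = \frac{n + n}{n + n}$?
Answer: $49$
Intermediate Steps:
$M{\left(n \right)} = 1$ ($M{\left(n \right)} = \frac{2 n}{2 n} = 2 n \frac{1}{2 n} = 1$)
$3 \cdot 16 + M{\left(-2 \right)} = 3 \cdot 16 + 1 = 48 + 1 = 49$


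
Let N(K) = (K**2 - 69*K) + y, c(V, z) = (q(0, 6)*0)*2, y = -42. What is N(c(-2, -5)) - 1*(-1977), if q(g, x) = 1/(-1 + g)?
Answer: 1935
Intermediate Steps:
c(V, z) = 0 (c(V, z) = (0/(-1 + 0))*2 = (0/(-1))*2 = -1*0*2 = 0*2 = 0)
N(K) = -42 + K**2 - 69*K (N(K) = (K**2 - 69*K) - 42 = -42 + K**2 - 69*K)
N(c(-2, -5)) - 1*(-1977) = (-42 + 0**2 - 69*0) - 1*(-1977) = (-42 + 0 + 0) + 1977 = -42 + 1977 = 1935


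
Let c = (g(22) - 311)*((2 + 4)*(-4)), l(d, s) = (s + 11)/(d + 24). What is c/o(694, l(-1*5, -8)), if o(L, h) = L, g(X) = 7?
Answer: 3648/347 ≈ 10.513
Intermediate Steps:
l(d, s) = (11 + s)/(24 + d)
c = 7296 (c = (7 - 311)*((2 + 4)*(-4)) = -1824*(-4) = -304*(-24) = 7296)
c/o(694, l(-1*5, -8)) = 7296/694 = 7296*(1/694) = 3648/347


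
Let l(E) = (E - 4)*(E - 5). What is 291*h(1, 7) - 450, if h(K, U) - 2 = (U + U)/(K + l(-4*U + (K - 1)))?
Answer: 20514/151 ≈ 135.85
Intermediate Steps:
l(E) = (-5 + E)*(-4 + E) (l(E) = (-4 + E)*(-5 + E) = (-5 + E)*(-4 + E))
h(K, U) = 2 + 2*U/(29 + (-1 + K - 4*U)**2 - 8*K + 36*U) (h(K, U) = 2 + (U + U)/(K + (20 + (-4*U + (K - 1))**2 - 9*(-4*U + (K - 1)))) = 2 + (2*U)/(K + (20 + (-4*U + (-1 + K))**2 - 9*(-4*U + (-1 + K)))) = 2 + (2*U)/(K + (20 + (-1 + K - 4*U)**2 - 9*(-1 + K - 4*U))) = 2 + (2*U)/(K + (20 + (-1 + K - 4*U)**2 + (9 - 9*K + 36*U))) = 2 + (2*U)/(K + (29 + (-1 + K - 4*U)**2 - 9*K + 36*U)) = 2 + (2*U)/(29 + (-1 + K - 4*U)**2 - 8*K + 36*U) = 2 + 2*U/(29 + (-1 + K - 4*U)**2 - 8*K + 36*U))
291*h(1, 7) - 450 = 291*(2*(29 + (1 - 1*1 + 4*7)**2 - 8*1 + 37*7)/(29 + (1 - 1*1 + 4*7)**2 - 8*1 + 36*7)) - 450 = 291*(2*(29 + (1 - 1 + 28)**2 - 8 + 259)/(29 + (1 - 1 + 28)**2 - 8 + 252)) - 450 = 291*(2*(29 + 28**2 - 8 + 259)/(29 + 28**2 - 8 + 252)) - 450 = 291*(2*(29 + 784 - 8 + 259)/(29 + 784 - 8 + 252)) - 450 = 291*(2*1064/1057) - 450 = 291*(2*(1/1057)*1064) - 450 = 291*(304/151) - 450 = 88464/151 - 450 = 20514/151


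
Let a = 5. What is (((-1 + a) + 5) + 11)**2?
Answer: 400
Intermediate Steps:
(((-1 + a) + 5) + 11)**2 = (((-1 + 5) + 5) + 11)**2 = ((4 + 5) + 11)**2 = (9 + 11)**2 = 20**2 = 400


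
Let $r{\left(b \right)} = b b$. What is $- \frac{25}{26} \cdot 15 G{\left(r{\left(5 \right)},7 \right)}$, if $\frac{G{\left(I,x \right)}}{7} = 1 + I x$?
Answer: $- \frac{231000}{13} \approx -17769.0$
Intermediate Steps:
$r{\left(b \right)} = b^{2}$
$G{\left(I,x \right)} = 7 + 7 I x$ ($G{\left(I,x \right)} = 7 \left(1 + I x\right) = 7 + 7 I x$)
$- \frac{25}{26} \cdot 15 G{\left(r{\left(5 \right)},7 \right)} = - \frac{25}{26} \cdot 15 \left(7 + 7 \cdot 5^{2} \cdot 7\right) = \left(-25\right) \frac{1}{26} \cdot 15 \left(7 + 7 \cdot 25 \cdot 7\right) = \left(- \frac{25}{26}\right) 15 \left(7 + 1225\right) = \left(- \frac{375}{26}\right) 1232 = - \frac{231000}{13}$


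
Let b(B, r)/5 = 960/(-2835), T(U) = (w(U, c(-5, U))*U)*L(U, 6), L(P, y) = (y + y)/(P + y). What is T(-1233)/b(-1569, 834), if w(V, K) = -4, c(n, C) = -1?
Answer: 233037/8180 ≈ 28.489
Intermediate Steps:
L(P, y) = 2*y/(P + y) (L(P, y) = (2*y)/(P + y) = 2*y/(P + y))
T(U) = -48*U/(6 + U) (T(U) = (-4*U)*(2*6/(U + 6)) = (-4*U)*(2*6/(6 + U)) = (-4*U)*(12/(6 + U)) = -48*U/(6 + U))
b(B, r) = -320/189 (b(B, r) = 5*(960/(-2835)) = 5*(960*(-1/2835)) = 5*(-64/189) = -320/189)
T(-1233)/b(-1569, 834) = (-48*(-1233)/(6 - 1233))/(-320/189) = -48*(-1233)/(-1227)*(-189/320) = -48*(-1233)*(-1/1227)*(-189/320) = -19728/409*(-189/320) = 233037/8180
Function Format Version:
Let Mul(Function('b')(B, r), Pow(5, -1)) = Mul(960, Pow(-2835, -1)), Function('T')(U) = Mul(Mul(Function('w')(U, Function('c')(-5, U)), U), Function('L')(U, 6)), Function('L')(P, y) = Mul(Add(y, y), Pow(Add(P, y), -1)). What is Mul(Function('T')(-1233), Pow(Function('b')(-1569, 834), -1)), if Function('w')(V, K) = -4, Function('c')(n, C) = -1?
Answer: Rational(233037, 8180) ≈ 28.489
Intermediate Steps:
Function('L')(P, y) = Mul(2, y, Pow(Add(P, y), -1)) (Function('L')(P, y) = Mul(Mul(2, y), Pow(Add(P, y), -1)) = Mul(2, y, Pow(Add(P, y), -1)))
Function('T')(U) = Mul(-48, U, Pow(Add(6, U), -1)) (Function('T')(U) = Mul(Mul(-4, U), Mul(2, 6, Pow(Add(U, 6), -1))) = Mul(Mul(-4, U), Mul(2, 6, Pow(Add(6, U), -1))) = Mul(Mul(-4, U), Mul(12, Pow(Add(6, U), -1))) = Mul(-48, U, Pow(Add(6, U), -1)))
Function('b')(B, r) = Rational(-320, 189) (Function('b')(B, r) = Mul(5, Mul(960, Pow(-2835, -1))) = Mul(5, Mul(960, Rational(-1, 2835))) = Mul(5, Rational(-64, 189)) = Rational(-320, 189))
Mul(Function('T')(-1233), Pow(Function('b')(-1569, 834), -1)) = Mul(Mul(-48, -1233, Pow(Add(6, -1233), -1)), Pow(Rational(-320, 189), -1)) = Mul(Mul(-48, -1233, Pow(-1227, -1)), Rational(-189, 320)) = Mul(Mul(-48, -1233, Rational(-1, 1227)), Rational(-189, 320)) = Mul(Rational(-19728, 409), Rational(-189, 320)) = Rational(233037, 8180)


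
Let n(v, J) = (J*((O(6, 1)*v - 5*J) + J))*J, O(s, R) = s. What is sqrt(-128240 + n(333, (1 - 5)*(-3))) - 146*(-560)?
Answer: 81760 + 4*sqrt(9535) ≈ 82151.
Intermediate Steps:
n(v, J) = J**2*(-4*J + 6*v) (n(v, J) = (J*((6*v - 5*J) + J))*J = (J*((-5*J + 6*v) + J))*J = (J*(-4*J + 6*v))*J = J**2*(-4*J + 6*v))
sqrt(-128240 + n(333, (1 - 5)*(-3))) - 146*(-560) = sqrt(-128240 + ((1 - 5)*(-3))**2*(-4*(1 - 5)*(-3) + 6*333)) - 146*(-560) = sqrt(-128240 + (-4*(-3))**2*(-(-16)*(-3) + 1998)) + 81760 = sqrt(-128240 + 12**2*(-4*12 + 1998)) + 81760 = sqrt(-128240 + 144*(-48 + 1998)) + 81760 = sqrt(-128240 + 144*1950) + 81760 = sqrt(-128240 + 280800) + 81760 = sqrt(152560) + 81760 = 4*sqrt(9535) + 81760 = 81760 + 4*sqrt(9535)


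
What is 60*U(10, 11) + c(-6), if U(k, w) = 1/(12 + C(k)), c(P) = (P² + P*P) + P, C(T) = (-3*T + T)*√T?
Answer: 15861/241 - 75*√10/241 ≈ 64.829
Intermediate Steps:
C(T) = -2*T^(3/2) (C(T) = (-2*T)*√T = -2*T^(3/2))
c(P) = P + 2*P² (c(P) = (P² + P²) + P = 2*P² + P = P + 2*P²)
U(k, w) = 1/(12 - 2*k^(3/2))
60*U(10, 11) + c(-6) = 60*(-1/(-12 + 2*10^(3/2))) - 6*(1 + 2*(-6)) = 60*(-1/(-12 + 2*(10*√10))) - 6*(1 - 12) = 60*(-1/(-12 + 20*√10)) - 6*(-11) = -60/(-12 + 20*√10) + 66 = 66 - 60/(-12 + 20*√10)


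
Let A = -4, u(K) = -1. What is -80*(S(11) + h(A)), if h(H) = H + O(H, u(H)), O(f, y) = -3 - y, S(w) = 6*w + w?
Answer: -5680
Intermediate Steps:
S(w) = 7*w
h(H) = -2 + H (h(H) = H + (-3 - 1*(-1)) = H + (-3 + 1) = H - 2 = -2 + H)
-80*(S(11) + h(A)) = -80*(7*11 + (-2 - 4)) = -80*(77 - 6) = -80*71 = -5680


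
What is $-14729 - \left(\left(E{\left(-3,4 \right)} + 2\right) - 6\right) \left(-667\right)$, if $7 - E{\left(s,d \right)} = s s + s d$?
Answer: $-10727$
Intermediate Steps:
$E{\left(s,d \right)} = 7 - s^{2} - d s$ ($E{\left(s,d \right)} = 7 - \left(s s + s d\right) = 7 - \left(s^{2} + d s\right) = 7 - s^{2} - d s$)
$-14729 - \left(\left(E{\left(-3,4 \right)} + 2\right) - 6\right) \left(-667\right) = -14729 - \left(\left(\left(7 - \left(-3\right)^{2} - 4 \left(-3\right)\right) + 2\right) - 6\right) \left(-667\right) = -14729 - \left(\left(\left(7 - 9 + 12\right) + 2\right) - 6\right) \left(-667\right) = -14729 - \left(\left(10 + 2\right) - 6\right) \left(-667\right) = -14729 - \left(12 - 6\right) \left(-667\right) = -14729 - 6 \left(-667\right) = -14729 - -4002 = -14729 + 4002 = -10727$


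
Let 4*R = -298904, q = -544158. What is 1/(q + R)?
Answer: -1/618884 ≈ -1.6158e-6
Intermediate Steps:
R = -74726 (R = (1/4)*(-298904) = -74726)
1/(q + R) = 1/(-544158 - 74726) = 1/(-618884) = -1/618884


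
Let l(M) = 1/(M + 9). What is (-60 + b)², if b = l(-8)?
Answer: 3481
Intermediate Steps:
l(M) = 1/(9 + M)
b = 1 (b = 1/(9 - 8) = 1/1 = 1)
(-60 + b)² = (-60 + 1)² = (-59)² = 3481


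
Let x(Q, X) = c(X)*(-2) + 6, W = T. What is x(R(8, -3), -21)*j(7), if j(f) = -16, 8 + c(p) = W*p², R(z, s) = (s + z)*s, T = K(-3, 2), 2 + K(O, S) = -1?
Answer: -42688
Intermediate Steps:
K(O, S) = -3 (K(O, S) = -2 - 1 = -3)
T = -3
W = -3
R(z, s) = s*(s + z)
c(p) = -8 - 3*p²
x(Q, X) = 22 + 6*X² (x(Q, X) = (-8 - 3*X²)*(-2) + 6 = (16 + 6*X²) + 6 = 22 + 6*X²)
x(R(8, -3), -21)*j(7) = (22 + 6*(-21)²)*(-16) = (22 + 6*441)*(-16) = (22 + 2646)*(-16) = 2668*(-16) = -42688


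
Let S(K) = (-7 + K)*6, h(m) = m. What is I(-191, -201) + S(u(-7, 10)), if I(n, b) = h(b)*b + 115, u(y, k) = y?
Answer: 40432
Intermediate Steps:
S(K) = -42 + 6*K
I(n, b) = 115 + b² (I(n, b) = b*b + 115 = b² + 115 = 115 + b²)
I(-191, -201) + S(u(-7, 10)) = (115 + (-201)²) + (-42 + 6*(-7)) = (115 + 40401) + (-42 - 42) = 40516 - 84 = 40432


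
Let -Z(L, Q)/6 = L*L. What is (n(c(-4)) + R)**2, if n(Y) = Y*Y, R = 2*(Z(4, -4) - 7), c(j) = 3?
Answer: 38809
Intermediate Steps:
Z(L, Q) = -6*L**2 (Z(L, Q) = -6*L*L = -6*L**2)
R = -206 (R = 2*(-6*4**2 - 7) = 2*(-6*16 - 7) = 2*(-96 - 7) = 2*(-103) = -206)
n(Y) = Y**2
(n(c(-4)) + R)**2 = (3**2 - 206)**2 = (9 - 206)**2 = (-197)**2 = 38809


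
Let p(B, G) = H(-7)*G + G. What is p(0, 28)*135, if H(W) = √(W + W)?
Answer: 3780 + 3780*I*√14 ≈ 3780.0 + 14143.0*I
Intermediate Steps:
H(W) = √2*√W (H(W) = √(2*W) = √2*√W)
p(B, G) = G + I*G*√14 (p(B, G) = (√2*√(-7))*G + G = (√2*(I*√7))*G + G = (I*√14)*G + G = I*G*√14 + G = G + I*G*√14)
p(0, 28)*135 = (28*(1 + I*√14))*135 = (28 + 28*I*√14)*135 = 3780 + 3780*I*√14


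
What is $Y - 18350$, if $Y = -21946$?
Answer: $-40296$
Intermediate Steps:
$Y - 18350 = -21946 - 18350 = -40296$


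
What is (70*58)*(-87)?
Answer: -353220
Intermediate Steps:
(70*58)*(-87) = 4060*(-87) = -353220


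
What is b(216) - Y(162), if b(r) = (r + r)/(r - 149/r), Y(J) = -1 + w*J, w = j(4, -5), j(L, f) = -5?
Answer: 37810489/46507 ≈ 813.01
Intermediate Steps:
w = -5
Y(J) = -1 - 5*J
b(r) = 2*r/(r - 149/r) (b(r) = (2*r)/(r - 149/r) = 2*r/(r - 149/r))
b(216) - Y(162) = 2*216**2/(-149 + 216**2) - (-1 - 5*162) = 2*46656/(-149 + 46656) - (-1 - 810) = 2*46656/46507 - 1*(-811) = 2*46656*(1/46507) + 811 = 93312/46507 + 811 = 37810489/46507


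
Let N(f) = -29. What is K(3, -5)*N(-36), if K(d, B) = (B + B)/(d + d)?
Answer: 145/3 ≈ 48.333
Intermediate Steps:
K(d, B) = B/d (K(d, B) = (2*B)/((2*d)) = (2*B)*(1/(2*d)) = B/d)
K(3, -5)*N(-36) = -5/3*(-29) = 145/3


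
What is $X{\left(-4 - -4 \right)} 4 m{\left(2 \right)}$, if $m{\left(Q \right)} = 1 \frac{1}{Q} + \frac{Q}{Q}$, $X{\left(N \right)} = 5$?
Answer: $30$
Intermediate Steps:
$m{\left(Q \right)} = 1 + \frac{1}{Q}$ ($m{\left(Q \right)} = \frac{1}{Q} + 1 = 1 + \frac{1}{Q}$)
$X{\left(-4 - -4 \right)} 4 m{\left(2 \right)} = 5 \cdot 4 \frac{1 + 2}{2} = 20 \cdot \frac{1}{2} \cdot 3 = 20 \cdot \frac{3}{2} = 30$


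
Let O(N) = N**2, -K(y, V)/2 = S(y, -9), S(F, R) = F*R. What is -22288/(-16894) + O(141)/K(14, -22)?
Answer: 18971455/236516 ≈ 80.212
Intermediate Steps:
K(y, V) = 18*y (K(y, V) = -2*y*(-9) = -(-18)*y = 18*y)
-22288/(-16894) + O(141)/K(14, -22) = -22288/(-16894) + 141**2/((18*14)) = -22288*(-1/16894) + 19881/252 = 11144/8447 + 19881*(1/252) = 11144/8447 + 2209/28 = 18971455/236516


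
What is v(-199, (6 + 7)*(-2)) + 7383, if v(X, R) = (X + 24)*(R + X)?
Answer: 46758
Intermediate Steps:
v(X, R) = (24 + X)*(R + X)
v(-199, (6 + 7)*(-2)) + 7383 = ((-199)**2 + 24*((6 + 7)*(-2)) + 24*(-199) + ((6 + 7)*(-2))*(-199)) + 7383 = (39601 + 24*(13*(-2)) - 4776 + (13*(-2))*(-199)) + 7383 = (39601 + 24*(-26) - 4776 - 26*(-199)) + 7383 = (39601 - 624 - 4776 + 5174) + 7383 = 39375 + 7383 = 46758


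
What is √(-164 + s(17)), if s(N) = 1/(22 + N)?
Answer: I*√249405/39 ≈ 12.805*I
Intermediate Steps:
√(-164 + s(17)) = √(-164 + 1/(22 + 17)) = √(-164 + 1/39) = √(-6395/39) = I*√249405/39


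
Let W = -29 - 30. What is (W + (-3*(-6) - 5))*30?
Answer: -1380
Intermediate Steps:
W = -59
(W + (-3*(-6) - 5))*30 = (-59 + (-3*(-6) - 5))*30 = (-59 + (18 - 5))*30 = (-59 + 13)*30 = -46*30 = -1380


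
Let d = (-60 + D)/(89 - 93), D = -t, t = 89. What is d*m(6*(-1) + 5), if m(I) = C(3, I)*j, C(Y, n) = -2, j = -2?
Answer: 149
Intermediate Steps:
D = -89 (D = -1*89 = -89)
m(I) = 4 (m(I) = -2*(-2) = 4)
d = 149/4 (d = (-60 - 89)/(89 - 93) = -149/(-4) = -149*(-¼) = 149/4 ≈ 37.250)
d*m(6*(-1) + 5) = (149/4)*4 = 149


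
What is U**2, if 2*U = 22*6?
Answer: 4356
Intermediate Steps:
U = 66 (U = (22*6)/2 = (1/2)*132 = 66)
U**2 = 66**2 = 4356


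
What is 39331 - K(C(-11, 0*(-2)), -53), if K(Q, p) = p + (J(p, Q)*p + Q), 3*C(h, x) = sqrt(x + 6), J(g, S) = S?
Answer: 39384 + 52*sqrt(6)/3 ≈ 39426.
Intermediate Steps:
C(h, x) = sqrt(6 + x)/3 (C(h, x) = sqrt(x + 6)/3 = sqrt(6 + x)/3)
K(Q, p) = Q + p + Q*p (K(Q, p) = p + (Q*p + Q) = p + (Q + Q*p) = Q + p + Q*p)
39331 - K(C(-11, 0*(-2)), -53) = 39331 - (sqrt(6 + 0*(-2))/3 - 53 + (sqrt(6 + 0*(-2))/3)*(-53)) = 39331 - (sqrt(6 + 0)/3 - 53 + (sqrt(6 + 0)/3)*(-53)) = 39331 - (sqrt(6)/3 - 53 + (sqrt(6)/3)*(-53)) = 39331 - (sqrt(6)/3 - 53 - 53*sqrt(6)/3) = 39331 - (-53 - 52*sqrt(6)/3) = 39331 + (53 + 52*sqrt(6)/3) = 39384 + 52*sqrt(6)/3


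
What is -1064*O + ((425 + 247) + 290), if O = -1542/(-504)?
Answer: -6880/3 ≈ -2293.3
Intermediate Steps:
O = 257/84 (O = -1542*(-1/504) = 257/84 ≈ 3.0595)
-1064*O + ((425 + 247) + 290) = -1064*257/84 + ((425 + 247) + 290) = -9766/3 + (672 + 290) = -9766/3 + 962 = -6880/3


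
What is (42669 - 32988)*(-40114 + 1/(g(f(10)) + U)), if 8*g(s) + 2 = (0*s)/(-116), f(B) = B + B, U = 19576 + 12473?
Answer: -49783712121906/128195 ≈ -3.8834e+8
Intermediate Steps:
U = 32049
f(B) = 2*B
g(s) = -¼ (g(s) = -¼ + ((0*s)/(-116))/8 = -¼ + (0*(-1/116))/8 = -¼ + (⅛)*0 = -¼ + 0 = -¼)
(42669 - 32988)*(-40114 + 1/(g(f(10)) + U)) = (42669 - 32988)*(-40114 + 1/(-¼ + 32049)) = 9681*(-40114 + 1/(128195/4)) = 9681*(-40114 + 4/128195) = 9681*(-5142414226/128195) = -49783712121906/128195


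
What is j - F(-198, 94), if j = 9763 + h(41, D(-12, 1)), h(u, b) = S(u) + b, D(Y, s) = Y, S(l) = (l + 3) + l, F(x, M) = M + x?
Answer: 9940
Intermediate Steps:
S(l) = 3 + 2*l (S(l) = (3 + l) + l = 3 + 2*l)
h(u, b) = 3 + b + 2*u (h(u, b) = (3 + 2*u) + b = 3 + b + 2*u)
j = 9836 (j = 9763 + (3 - 12 + 2*41) = 9763 + (3 - 12 + 82) = 9763 + 73 = 9836)
j - F(-198, 94) = 9836 - (94 - 198) = 9836 - 1*(-104) = 9836 + 104 = 9940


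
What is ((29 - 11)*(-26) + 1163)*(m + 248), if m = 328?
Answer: 400320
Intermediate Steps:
((29 - 11)*(-26) + 1163)*(m + 248) = ((29 - 11)*(-26) + 1163)*(328 + 248) = (18*(-26) + 1163)*576 = (-468 + 1163)*576 = 695*576 = 400320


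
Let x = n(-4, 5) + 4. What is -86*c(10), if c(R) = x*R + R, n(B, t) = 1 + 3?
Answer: -7740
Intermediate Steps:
n(B, t) = 4
x = 8 (x = 4 + 4 = 8)
c(R) = 9*R (c(R) = 8*R + R = 9*R)
-86*c(10) = -774*10 = -86*90 = -7740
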